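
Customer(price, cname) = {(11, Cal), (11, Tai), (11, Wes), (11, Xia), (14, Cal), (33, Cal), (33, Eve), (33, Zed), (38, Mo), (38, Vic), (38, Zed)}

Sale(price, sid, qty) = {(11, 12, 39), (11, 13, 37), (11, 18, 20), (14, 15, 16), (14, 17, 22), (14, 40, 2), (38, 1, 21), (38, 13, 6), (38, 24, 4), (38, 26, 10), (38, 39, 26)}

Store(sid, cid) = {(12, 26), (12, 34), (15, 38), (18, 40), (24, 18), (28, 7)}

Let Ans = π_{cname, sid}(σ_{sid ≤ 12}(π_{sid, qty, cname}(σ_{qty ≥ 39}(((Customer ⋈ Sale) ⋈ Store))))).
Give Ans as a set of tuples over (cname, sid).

Joining Customer and Sale on price yields {(11, Cal, 12, 39), (11, Cal, 13, 37), (11, Cal, 18, 20), (11, Tai, 12, 39), (11, Tai, 13, 37), (11, Tai, 18, 20), (11, Wes, 12, 39), (11, Wes, 13, 37), (11, Wes, 18, 20), (11, Xia, 12, 39), (11, Xia, 13, 37), (11, Xia, 18, 20), (14, Cal, 15, 16), (14, Cal, 17, 22), (14, Cal, 40, 2), (38, Mo, 1, 21), (38, Mo, 13, 6), (38, Mo, 24, 4), (38, Mo, 26, 10), (38, Mo, 39, 26), (38, Vic, 1, 21), (38, Vic, 13, 6), (38, Vic, 24, 4), (38, Vic, 26, 10), (38, Vic, 39, 26), (38, Zed, 1, 21), (38, Zed, 13, 6), (38, Zed, 24, 4), (38, Zed, 26, 10), (38, Zed, 39, 26)}.
Joining (Customer ⋈ Sale) and Store on sid yields {(11, Cal, 12, 39, 26), (11, Cal, 12, 39, 34), (11, Cal, 18, 20, 40), (11, Tai, 12, 39, 26), (11, Tai, 12, 39, 34), (11, Tai, 18, 20, 40), (11, Wes, 12, 39, 26), (11, Wes, 12, 39, 34), (11, Wes, 18, 20, 40), (11, Xia, 12, 39, 26), (11, Xia, 12, 39, 34), (11, Xia, 18, 20, 40), (14, Cal, 15, 16, 38), (38, Mo, 24, 4, 18), (38, Vic, 24, 4, 18), (38, Zed, 24, 4, 18)}.
Filtering on qty ≥ 39 leaves {(11, Cal, 12, 39, 26), (11, Cal, 12, 39, 34), (11, Tai, 12, 39, 26), (11, Tai, 12, 39, 34), (11, Wes, 12, 39, 26), (11, Wes, 12, 39, 34), (11, Xia, 12, 39, 26), (11, Xia, 12, 39, 34)}.
π_{sid, qty, cname} gives {(12, 39, Cal), (12, 39, Tai), (12, 39, Wes), (12, 39, Xia)} (4 duplicate(s) eliminated).
Filtering on sid ≤ 12 leaves {(12, 39, Cal), (12, 39, Tai), (12, 39, Wes), (12, 39, Xia)}.
π_{cname, sid} gives {(Cal, 12), (Tai, 12), (Wes, 12), (Xia, 12)}.

{(Cal, 12), (Tai, 12), (Wes, 12), (Xia, 12)}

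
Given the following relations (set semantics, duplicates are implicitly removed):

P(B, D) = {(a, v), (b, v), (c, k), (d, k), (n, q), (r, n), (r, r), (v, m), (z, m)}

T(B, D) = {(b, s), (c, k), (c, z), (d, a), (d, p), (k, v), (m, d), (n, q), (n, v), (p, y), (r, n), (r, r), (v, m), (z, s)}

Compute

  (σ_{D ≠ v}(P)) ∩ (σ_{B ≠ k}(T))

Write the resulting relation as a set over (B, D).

{(c, k), (n, q), (r, n), (r, r), (v, m)}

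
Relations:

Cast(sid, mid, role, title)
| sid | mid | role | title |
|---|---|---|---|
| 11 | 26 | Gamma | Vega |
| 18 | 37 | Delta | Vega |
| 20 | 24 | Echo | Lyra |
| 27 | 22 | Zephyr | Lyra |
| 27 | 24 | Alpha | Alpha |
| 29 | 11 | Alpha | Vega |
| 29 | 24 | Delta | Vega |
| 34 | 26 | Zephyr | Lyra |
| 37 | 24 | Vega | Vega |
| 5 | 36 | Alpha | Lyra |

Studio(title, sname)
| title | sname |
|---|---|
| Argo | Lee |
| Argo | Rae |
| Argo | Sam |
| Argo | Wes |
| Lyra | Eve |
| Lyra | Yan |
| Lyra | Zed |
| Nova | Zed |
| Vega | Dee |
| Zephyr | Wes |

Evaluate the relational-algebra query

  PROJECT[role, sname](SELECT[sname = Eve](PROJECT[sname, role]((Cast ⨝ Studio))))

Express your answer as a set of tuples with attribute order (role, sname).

{(Alpha, Eve), (Echo, Eve), (Zephyr, Eve)}

Joining Cast and Studio on title yields {(11, 26, Gamma, Vega, Dee), (18, 37, Delta, Vega, Dee), (20, 24, Echo, Lyra, Eve), (20, 24, Echo, Lyra, Yan), (20, 24, Echo, Lyra, Zed), (27, 22, Zephyr, Lyra, Eve), (27, 22, Zephyr, Lyra, Yan), (27, 22, Zephyr, Lyra, Zed), (29, 11, Alpha, Vega, Dee), (29, 24, Delta, Vega, Dee), (34, 26, Zephyr, Lyra, Eve), (34, 26, Zephyr, Lyra, Yan), (34, 26, Zephyr, Lyra, Zed), (37, 24, Vega, Vega, Dee), (5, 36, Alpha, Lyra, Eve), (5, 36, Alpha, Lyra, Yan), (5, 36, Alpha, Lyra, Zed)}.
π[sname, role]: project onto (sname, role) (4 duplicate(s) eliminated) → {(Dee, Alpha), (Dee, Delta), (Dee, Gamma), (Dee, Vega), (Eve, Alpha), (Eve, Echo), (Eve, Zephyr), (Yan, Alpha), (Yan, Echo), (Yan, Zephyr), (Zed, Alpha), (Zed, Echo), (Zed, Zephyr)}
σ[sname = Eve]: keep tuples satisfying sname = Eve → {(Eve, Alpha), (Eve, Echo), (Eve, Zephyr)}
π[role, sname]: project onto (role, sname) → {(Alpha, Eve), (Echo, Eve), (Zephyr, Eve)}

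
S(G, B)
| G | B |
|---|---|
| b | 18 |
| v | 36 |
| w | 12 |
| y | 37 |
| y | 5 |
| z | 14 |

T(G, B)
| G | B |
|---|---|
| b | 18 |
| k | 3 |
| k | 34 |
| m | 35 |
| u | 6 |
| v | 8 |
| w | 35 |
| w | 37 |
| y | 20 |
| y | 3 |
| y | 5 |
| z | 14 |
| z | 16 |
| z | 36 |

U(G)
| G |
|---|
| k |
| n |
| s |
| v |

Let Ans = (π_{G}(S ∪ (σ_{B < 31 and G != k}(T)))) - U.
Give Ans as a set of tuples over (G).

{b, u, w, y, z}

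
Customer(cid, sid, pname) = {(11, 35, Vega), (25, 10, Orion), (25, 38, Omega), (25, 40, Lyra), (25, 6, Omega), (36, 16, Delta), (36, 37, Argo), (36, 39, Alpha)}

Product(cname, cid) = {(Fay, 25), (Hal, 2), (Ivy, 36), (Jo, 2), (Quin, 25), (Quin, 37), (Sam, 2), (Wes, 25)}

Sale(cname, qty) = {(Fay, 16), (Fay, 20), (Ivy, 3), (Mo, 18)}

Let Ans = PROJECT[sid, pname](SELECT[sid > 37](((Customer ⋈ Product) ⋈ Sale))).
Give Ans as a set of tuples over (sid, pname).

{(38, Omega), (39, Alpha), (40, Lyra)}

Customer ⋈ Product (natural join on cid): {(25, 10, Orion, Fay), (25, 10, Orion, Quin), (25, 10, Orion, Wes), (25, 38, Omega, Fay), (25, 38, Omega, Quin), (25, 38, Omega, Wes), (25, 40, Lyra, Fay), (25, 40, Lyra, Quin), (25, 40, Lyra, Wes), (25, 6, Omega, Fay), (25, 6, Omega, Quin), (25, 6, Omega, Wes), (36, 16, Delta, Ivy), (36, 37, Argo, Ivy), (36, 39, Alpha, Ivy)}
(Customer ⋈ Product) ⋈ Sale (natural join on cname): {(25, 10, Orion, Fay, 16), (25, 10, Orion, Fay, 20), (25, 38, Omega, Fay, 16), (25, 38, Omega, Fay, 20), (25, 40, Lyra, Fay, 16), (25, 40, Lyra, Fay, 20), (25, 6, Omega, Fay, 16), (25, 6, Omega, Fay, 20), (36, 16, Delta, Ivy, 3), (36, 37, Argo, Ivy, 3), (36, 39, Alpha, Ivy, 3)}
Selection sid > 37: {(25, 38, Omega, Fay, 16), (25, 38, Omega, Fay, 20), (25, 40, Lyra, Fay, 16), (25, 40, Lyra, Fay, 20), (36, 39, Alpha, Ivy, 3)}
π[sid, pname]: project onto (sid, pname) (2 duplicate(s) eliminated) → {(38, Omega), (39, Alpha), (40, Lyra)}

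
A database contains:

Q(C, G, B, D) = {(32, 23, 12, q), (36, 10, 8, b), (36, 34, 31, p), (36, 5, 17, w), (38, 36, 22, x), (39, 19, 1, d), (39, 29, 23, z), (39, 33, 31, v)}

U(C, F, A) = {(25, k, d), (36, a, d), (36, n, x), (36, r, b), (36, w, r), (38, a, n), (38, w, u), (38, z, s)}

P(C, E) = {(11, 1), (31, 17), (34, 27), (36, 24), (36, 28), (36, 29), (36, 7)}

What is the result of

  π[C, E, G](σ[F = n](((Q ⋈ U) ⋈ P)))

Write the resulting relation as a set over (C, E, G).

{(36, 24, 10), (36, 24, 34), (36, 24, 5), (36, 28, 10), (36, 28, 34), (36, 28, 5), (36, 29, 10), (36, 29, 34), (36, 29, 5), (36, 7, 10), (36, 7, 34), (36, 7, 5)}

Q ⋈ U (natural join on C): {(36, 10, 8, b, a, d), (36, 10, 8, b, n, x), (36, 10, 8, b, r, b), (36, 10, 8, b, w, r), (36, 34, 31, p, a, d), (36, 34, 31, p, n, x), (36, 34, 31, p, r, b), (36, 34, 31, p, w, r), (36, 5, 17, w, a, d), (36, 5, 17, w, n, x), (36, 5, 17, w, r, b), (36, 5, 17, w, w, r), (38, 36, 22, x, a, n), (38, 36, 22, x, w, u), (38, 36, 22, x, z, s)}
(Q ⋈ U) ⋈ P (natural join on C): {(36, 10, 8, b, a, d, 24), (36, 10, 8, b, a, d, 28), (36, 10, 8, b, a, d, 29), (36, 10, 8, b, a, d, 7), (36, 10, 8, b, n, x, 24), (36, 10, 8, b, n, x, 28), (36, 10, 8, b, n, x, 29), (36, 10, 8, b, n, x, 7), (36, 10, 8, b, r, b, 24), (36, 10, 8, b, r, b, 28), (36, 10, 8, b, r, b, 29), (36, 10, 8, b, r, b, 7), (36, 10, 8, b, w, r, 24), (36, 10, 8, b, w, r, 28), (36, 10, 8, b, w, r, 29), (36, 10, 8, b, w, r, 7), (36, 34, 31, p, a, d, 24), (36, 34, 31, p, a, d, 28), (36, 34, 31, p, a, d, 29), (36, 34, 31, p, a, d, 7), (36, 34, 31, p, n, x, 24), (36, 34, 31, p, n, x, 28), (36, 34, 31, p, n, x, 29), (36, 34, 31, p, n, x, 7), (36, 34, 31, p, r, b, 24), (36, 34, 31, p, r, b, 28), (36, 34, 31, p, r, b, 29), (36, 34, 31, p, r, b, 7), (36, 34, 31, p, w, r, 24), (36, 34, 31, p, w, r, 28), (36, 34, 31, p, w, r, 29), (36, 34, 31, p, w, r, 7), (36, 5, 17, w, a, d, 24), (36, 5, 17, w, a, d, 28), (36, 5, 17, w, a, d, 29), (36, 5, 17, w, a, d, 7), (36, 5, 17, w, n, x, 24), (36, 5, 17, w, n, x, 28), (36, 5, 17, w, n, x, 29), (36, 5, 17, w, n, x, 7), (36, 5, 17, w, r, b, 24), (36, 5, 17, w, r, b, 28), (36, 5, 17, w, r, b, 29), (36, 5, 17, w, r, b, 7), (36, 5, 17, w, w, r, 24), (36, 5, 17, w, w, r, 28), (36, 5, 17, w, w, r, 29), (36, 5, 17, w, w, r, 7)}
Selection F = n: {(36, 10, 8, b, n, x, 24), (36, 10, 8, b, n, x, 28), (36, 10, 8, b, n, x, 29), (36, 10, 8, b, n, x, 7), (36, 34, 31, p, n, x, 24), (36, 34, 31, p, n, x, 28), (36, 34, 31, p, n, x, 29), (36, 34, 31, p, n, x, 7), (36, 5, 17, w, n, x, 24), (36, 5, 17, w, n, x, 28), (36, 5, 17, w, n, x, 29), (36, 5, 17, w, n, x, 7)}
π_{C, E, G} gives {(36, 24, 10), (36, 24, 34), (36, 24, 5), (36, 28, 10), (36, 28, 34), (36, 28, 5), (36, 29, 10), (36, 29, 34), (36, 29, 5), (36, 7, 10), (36, 7, 34), (36, 7, 5)}.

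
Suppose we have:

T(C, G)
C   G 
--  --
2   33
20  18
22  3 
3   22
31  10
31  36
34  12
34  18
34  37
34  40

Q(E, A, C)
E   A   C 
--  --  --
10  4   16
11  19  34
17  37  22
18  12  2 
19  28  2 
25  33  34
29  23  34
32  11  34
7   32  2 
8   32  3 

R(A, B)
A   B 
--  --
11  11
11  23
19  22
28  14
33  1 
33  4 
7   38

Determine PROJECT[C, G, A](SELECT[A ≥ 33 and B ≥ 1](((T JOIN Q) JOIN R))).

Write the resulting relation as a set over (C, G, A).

Joining T and Q on C yields {(2, 33, 18, 12), (2, 33, 19, 28), (2, 33, 7, 32), (22, 3, 17, 37), (3, 22, 8, 32), (34, 12, 11, 19), (34, 12, 25, 33), (34, 12, 29, 23), (34, 12, 32, 11), (34, 18, 11, 19), (34, 18, 25, 33), (34, 18, 29, 23), (34, 18, 32, 11), (34, 37, 11, 19), (34, 37, 25, 33), (34, 37, 29, 23), (34, 37, 32, 11), (34, 40, 11, 19), (34, 40, 25, 33), (34, 40, 29, 23), (34, 40, 32, 11)}.
Joining (T JOIN Q) and R on A yields {(2, 33, 19, 28, 14), (34, 12, 11, 19, 22), (34, 12, 25, 33, 1), (34, 12, 25, 33, 4), (34, 12, 32, 11, 11), (34, 12, 32, 11, 23), (34, 18, 11, 19, 22), (34, 18, 25, 33, 1), (34, 18, 25, 33, 4), (34, 18, 32, 11, 11), (34, 18, 32, 11, 23), (34, 37, 11, 19, 22), (34, 37, 25, 33, 1), (34, 37, 25, 33, 4), (34, 37, 32, 11, 11), (34, 37, 32, 11, 23), (34, 40, 11, 19, 22), (34, 40, 25, 33, 1), (34, 40, 25, 33, 4), (34, 40, 32, 11, 11), (34, 40, 32, 11, 23)}.
σ[A ≥ 33 and B ≥ 1]: keep tuples satisfying A ≥ 33 and B ≥ 1 → {(34, 12, 25, 33, 1), (34, 12, 25, 33, 4), (34, 18, 25, 33, 1), (34, 18, 25, 33, 4), (34, 37, 25, 33, 1), (34, 37, 25, 33, 4), (34, 40, 25, 33, 1), (34, 40, 25, 33, 4)}
π_{C, G, A} gives {(34, 12, 33), (34, 18, 33), (34, 37, 33), (34, 40, 33)} (4 duplicate(s) eliminated).

{(34, 12, 33), (34, 18, 33), (34, 37, 33), (34, 40, 33)}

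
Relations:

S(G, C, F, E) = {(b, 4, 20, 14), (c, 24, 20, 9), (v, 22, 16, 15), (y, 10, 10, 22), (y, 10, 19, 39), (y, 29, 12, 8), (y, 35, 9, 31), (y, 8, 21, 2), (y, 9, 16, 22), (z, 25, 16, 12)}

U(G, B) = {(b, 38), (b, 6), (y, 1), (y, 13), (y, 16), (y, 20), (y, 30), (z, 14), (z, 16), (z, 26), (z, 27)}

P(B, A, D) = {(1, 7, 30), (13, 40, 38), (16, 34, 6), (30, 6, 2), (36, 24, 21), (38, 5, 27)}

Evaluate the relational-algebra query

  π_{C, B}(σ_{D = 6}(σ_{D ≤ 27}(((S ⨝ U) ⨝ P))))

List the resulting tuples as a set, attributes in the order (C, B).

Natural join on G: {(b, 4, 20, 14, 38), (b, 4, 20, 14, 6), (y, 10, 10, 22, 1), (y, 10, 10, 22, 13), (y, 10, 10, 22, 16), (y, 10, 10, 22, 20), (y, 10, 10, 22, 30), (y, 10, 19, 39, 1), (y, 10, 19, 39, 13), (y, 10, 19, 39, 16), (y, 10, 19, 39, 20), (y, 10, 19, 39, 30), (y, 29, 12, 8, 1), (y, 29, 12, 8, 13), (y, 29, 12, 8, 16), (y, 29, 12, 8, 20), (y, 29, 12, 8, 30), (y, 35, 9, 31, 1), (y, 35, 9, 31, 13), (y, 35, 9, 31, 16), (y, 35, 9, 31, 20), (y, 35, 9, 31, 30), (y, 8, 21, 2, 1), (y, 8, 21, 2, 13), (y, 8, 21, 2, 16), (y, 8, 21, 2, 20), (y, 8, 21, 2, 30), (y, 9, 16, 22, 1), (y, 9, 16, 22, 13), (y, 9, 16, 22, 16), (y, 9, 16, 22, 20), (y, 9, 16, 22, 30), (z, 25, 16, 12, 14), (z, 25, 16, 12, 16), (z, 25, 16, 12, 26), (z, 25, 16, 12, 27)}
Natural join on B: {(b, 4, 20, 14, 38, 5, 27), (y, 10, 10, 22, 1, 7, 30), (y, 10, 10, 22, 13, 40, 38), (y, 10, 10, 22, 16, 34, 6), (y, 10, 10, 22, 30, 6, 2), (y, 10, 19, 39, 1, 7, 30), (y, 10, 19, 39, 13, 40, 38), (y, 10, 19, 39, 16, 34, 6), (y, 10, 19, 39, 30, 6, 2), (y, 29, 12, 8, 1, 7, 30), (y, 29, 12, 8, 13, 40, 38), (y, 29, 12, 8, 16, 34, 6), (y, 29, 12, 8, 30, 6, 2), (y, 35, 9, 31, 1, 7, 30), (y, 35, 9, 31, 13, 40, 38), (y, 35, 9, 31, 16, 34, 6), (y, 35, 9, 31, 30, 6, 2), (y, 8, 21, 2, 1, 7, 30), (y, 8, 21, 2, 13, 40, 38), (y, 8, 21, 2, 16, 34, 6), (y, 8, 21, 2, 30, 6, 2), (y, 9, 16, 22, 1, 7, 30), (y, 9, 16, 22, 13, 40, 38), (y, 9, 16, 22, 16, 34, 6), (y, 9, 16, 22, 30, 6, 2), (z, 25, 16, 12, 16, 34, 6)}
Selection D ≤ 27: {(b, 4, 20, 14, 38, 5, 27), (y, 10, 10, 22, 16, 34, 6), (y, 10, 10, 22, 30, 6, 2), (y, 10, 19, 39, 16, 34, 6), (y, 10, 19, 39, 30, 6, 2), (y, 29, 12, 8, 16, 34, 6), (y, 29, 12, 8, 30, 6, 2), (y, 35, 9, 31, 16, 34, 6), (y, 35, 9, 31, 30, 6, 2), (y, 8, 21, 2, 16, 34, 6), (y, 8, 21, 2, 30, 6, 2), (y, 9, 16, 22, 16, 34, 6), (y, 9, 16, 22, 30, 6, 2), (z, 25, 16, 12, 16, 34, 6)}
Selection D = 6: {(y, 10, 10, 22, 16, 34, 6), (y, 10, 19, 39, 16, 34, 6), (y, 29, 12, 8, 16, 34, 6), (y, 35, 9, 31, 16, 34, 6), (y, 8, 21, 2, 16, 34, 6), (y, 9, 16, 22, 16, 34, 6), (z, 25, 16, 12, 16, 34, 6)}
π[C, B]: project onto (C, B) (1 duplicate(s) eliminated) → {(10, 16), (25, 16), (29, 16), (35, 16), (8, 16), (9, 16)}

{(10, 16), (25, 16), (29, 16), (35, 16), (8, 16), (9, 16)}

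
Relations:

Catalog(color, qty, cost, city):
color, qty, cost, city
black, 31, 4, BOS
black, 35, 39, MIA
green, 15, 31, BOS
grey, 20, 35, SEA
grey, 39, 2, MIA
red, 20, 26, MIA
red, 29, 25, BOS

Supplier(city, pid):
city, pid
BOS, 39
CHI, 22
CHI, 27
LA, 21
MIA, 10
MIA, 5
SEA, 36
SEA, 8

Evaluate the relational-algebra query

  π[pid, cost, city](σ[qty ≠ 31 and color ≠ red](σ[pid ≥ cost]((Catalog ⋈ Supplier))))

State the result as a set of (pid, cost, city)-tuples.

{(10, 2, MIA), (36, 35, SEA), (39, 31, BOS), (5, 2, MIA)}

Catalog ⋈ Supplier (natural join on city): {(black, 31, 4, BOS, 39), (black, 35, 39, MIA, 10), (black, 35, 39, MIA, 5), (green, 15, 31, BOS, 39), (grey, 20, 35, SEA, 36), (grey, 20, 35, SEA, 8), (grey, 39, 2, MIA, 10), (grey, 39, 2, MIA, 5), (red, 20, 26, MIA, 10), (red, 20, 26, MIA, 5), (red, 29, 25, BOS, 39)}
Selection pid ≥ cost: {(black, 31, 4, BOS, 39), (green, 15, 31, BOS, 39), (grey, 20, 35, SEA, 36), (grey, 39, 2, MIA, 10), (grey, 39, 2, MIA, 5), (red, 29, 25, BOS, 39)}
Selection qty ≠ 31 and color ≠ red: {(green, 15, 31, BOS, 39), (grey, 20, 35, SEA, 36), (grey, 39, 2, MIA, 10), (grey, 39, 2, MIA, 5)}
Projecting to pid, cost, city: {(10, 2, MIA), (36, 35, SEA), (39, 31, BOS), (5, 2, MIA)}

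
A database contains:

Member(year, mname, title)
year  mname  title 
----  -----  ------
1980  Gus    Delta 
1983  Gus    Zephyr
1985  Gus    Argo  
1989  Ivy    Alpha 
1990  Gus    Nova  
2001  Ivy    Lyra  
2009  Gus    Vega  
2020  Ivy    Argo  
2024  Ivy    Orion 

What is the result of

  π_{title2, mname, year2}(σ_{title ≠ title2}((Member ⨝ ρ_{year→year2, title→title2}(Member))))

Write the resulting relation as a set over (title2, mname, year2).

ρ[year→year2, title→title2]: schema becomes (year2, mname, title2); tuples unchanged.
Natural join on mname: {(1980, Gus, Delta, 1980, Delta), (1980, Gus, Delta, 1983, Zephyr), (1980, Gus, Delta, 1985, Argo), (1980, Gus, Delta, 1990, Nova), (1980, Gus, Delta, 2009, Vega), (1983, Gus, Zephyr, 1980, Delta), (1983, Gus, Zephyr, 1983, Zephyr), (1983, Gus, Zephyr, 1985, Argo), (1983, Gus, Zephyr, 1990, Nova), (1983, Gus, Zephyr, 2009, Vega), (1985, Gus, Argo, 1980, Delta), (1985, Gus, Argo, 1983, Zephyr), (1985, Gus, Argo, 1985, Argo), (1985, Gus, Argo, 1990, Nova), (1985, Gus, Argo, 2009, Vega), (1989, Ivy, Alpha, 1989, Alpha), (1989, Ivy, Alpha, 2001, Lyra), (1989, Ivy, Alpha, 2020, Argo), (1989, Ivy, Alpha, 2024, Orion), (1990, Gus, Nova, 1980, Delta), (1990, Gus, Nova, 1983, Zephyr), (1990, Gus, Nova, 1985, Argo), (1990, Gus, Nova, 1990, Nova), (1990, Gus, Nova, 2009, Vega), (2001, Ivy, Lyra, 1989, Alpha), (2001, Ivy, Lyra, 2001, Lyra), (2001, Ivy, Lyra, 2020, Argo), (2001, Ivy, Lyra, 2024, Orion), (2009, Gus, Vega, 1980, Delta), (2009, Gus, Vega, 1983, Zephyr), (2009, Gus, Vega, 1985, Argo), (2009, Gus, Vega, 1990, Nova), (2009, Gus, Vega, 2009, Vega), (2020, Ivy, Argo, 1989, Alpha), (2020, Ivy, Argo, 2001, Lyra), (2020, Ivy, Argo, 2020, Argo), (2020, Ivy, Argo, 2024, Orion), (2024, Ivy, Orion, 1989, Alpha), (2024, Ivy, Orion, 2001, Lyra), (2024, Ivy, Orion, 2020, Argo), (2024, Ivy, Orion, 2024, Orion)}
σ[title ≠ title2]: keep tuples satisfying title ≠ title2 → {(1980, Gus, Delta, 1983, Zephyr), (1980, Gus, Delta, 1985, Argo), (1980, Gus, Delta, 1990, Nova), (1980, Gus, Delta, 2009, Vega), (1983, Gus, Zephyr, 1980, Delta), (1983, Gus, Zephyr, 1985, Argo), (1983, Gus, Zephyr, 1990, Nova), (1983, Gus, Zephyr, 2009, Vega), (1985, Gus, Argo, 1980, Delta), (1985, Gus, Argo, 1983, Zephyr), (1985, Gus, Argo, 1990, Nova), (1985, Gus, Argo, 2009, Vega), (1989, Ivy, Alpha, 2001, Lyra), (1989, Ivy, Alpha, 2020, Argo), (1989, Ivy, Alpha, 2024, Orion), (1990, Gus, Nova, 1980, Delta), (1990, Gus, Nova, 1983, Zephyr), (1990, Gus, Nova, 1985, Argo), (1990, Gus, Nova, 2009, Vega), (2001, Ivy, Lyra, 1989, Alpha), (2001, Ivy, Lyra, 2020, Argo), (2001, Ivy, Lyra, 2024, Orion), (2009, Gus, Vega, 1980, Delta), (2009, Gus, Vega, 1983, Zephyr), (2009, Gus, Vega, 1985, Argo), (2009, Gus, Vega, 1990, Nova), (2020, Ivy, Argo, 1989, Alpha), (2020, Ivy, Argo, 2001, Lyra), (2020, Ivy, Argo, 2024, Orion), (2024, Ivy, Orion, 1989, Alpha), (2024, Ivy, Orion, 2001, Lyra), (2024, Ivy, Orion, 2020, Argo)}
π_{title2, mname, year2} gives {(Alpha, Ivy, 1989), (Argo, Gus, 1985), (Argo, Ivy, 2020), (Delta, Gus, 1980), (Lyra, Ivy, 2001), (Nova, Gus, 1990), (Orion, Ivy, 2024), (Vega, Gus, 2009), (Zephyr, Gus, 1983)} (23 duplicate(s) eliminated).

{(Alpha, Ivy, 1989), (Argo, Gus, 1985), (Argo, Ivy, 2020), (Delta, Gus, 1980), (Lyra, Ivy, 2001), (Nova, Gus, 1990), (Orion, Ivy, 2024), (Vega, Gus, 2009), (Zephyr, Gus, 1983)}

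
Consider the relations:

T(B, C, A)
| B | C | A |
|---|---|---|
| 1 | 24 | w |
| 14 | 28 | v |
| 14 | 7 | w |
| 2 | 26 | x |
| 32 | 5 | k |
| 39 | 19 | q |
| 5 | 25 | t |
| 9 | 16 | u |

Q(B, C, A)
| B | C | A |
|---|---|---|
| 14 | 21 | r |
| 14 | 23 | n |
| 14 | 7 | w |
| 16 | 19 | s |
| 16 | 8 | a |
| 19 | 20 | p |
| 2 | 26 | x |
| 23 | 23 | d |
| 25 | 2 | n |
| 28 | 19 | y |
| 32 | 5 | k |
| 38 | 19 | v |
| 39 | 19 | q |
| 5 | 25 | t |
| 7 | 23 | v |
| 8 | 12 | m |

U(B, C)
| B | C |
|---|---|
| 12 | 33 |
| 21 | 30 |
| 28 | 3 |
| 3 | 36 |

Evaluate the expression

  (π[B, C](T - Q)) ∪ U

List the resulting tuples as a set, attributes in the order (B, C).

{(1, 24), (12, 33), (14, 28), (21, 30), (28, 3), (3, 36), (9, 16)}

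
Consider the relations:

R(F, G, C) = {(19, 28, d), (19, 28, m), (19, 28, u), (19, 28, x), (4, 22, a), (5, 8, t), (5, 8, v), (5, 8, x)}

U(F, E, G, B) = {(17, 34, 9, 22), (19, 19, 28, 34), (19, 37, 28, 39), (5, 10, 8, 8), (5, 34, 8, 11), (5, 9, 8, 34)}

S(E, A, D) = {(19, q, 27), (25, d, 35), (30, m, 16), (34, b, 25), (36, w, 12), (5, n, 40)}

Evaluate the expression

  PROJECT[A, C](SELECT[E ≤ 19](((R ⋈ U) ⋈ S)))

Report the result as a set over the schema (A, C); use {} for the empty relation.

R ⋈ U (natural join on F, G): {(19, 28, d, 19, 34), (19, 28, d, 37, 39), (19, 28, m, 19, 34), (19, 28, m, 37, 39), (19, 28, u, 19, 34), (19, 28, u, 37, 39), (19, 28, x, 19, 34), (19, 28, x, 37, 39), (5, 8, t, 10, 8), (5, 8, t, 34, 11), (5, 8, t, 9, 34), (5, 8, v, 10, 8), (5, 8, v, 34, 11), (5, 8, v, 9, 34), (5, 8, x, 10, 8), (5, 8, x, 34, 11), (5, 8, x, 9, 34)}
(R ⋈ U) ⋈ S (natural join on E): {(19, 28, d, 19, 34, q, 27), (19, 28, m, 19, 34, q, 27), (19, 28, u, 19, 34, q, 27), (19, 28, x, 19, 34, q, 27), (5, 8, t, 34, 11, b, 25), (5, 8, v, 34, 11, b, 25), (5, 8, x, 34, 11, b, 25)}
Filtering on E ≤ 19 leaves {(19, 28, d, 19, 34, q, 27), (19, 28, m, 19, 34, q, 27), (19, 28, u, 19, 34, q, 27), (19, 28, x, 19, 34, q, 27)}.
π_{A, C} gives {(q, d), (q, m), (q, u), (q, x)}.

{(q, d), (q, m), (q, u), (q, x)}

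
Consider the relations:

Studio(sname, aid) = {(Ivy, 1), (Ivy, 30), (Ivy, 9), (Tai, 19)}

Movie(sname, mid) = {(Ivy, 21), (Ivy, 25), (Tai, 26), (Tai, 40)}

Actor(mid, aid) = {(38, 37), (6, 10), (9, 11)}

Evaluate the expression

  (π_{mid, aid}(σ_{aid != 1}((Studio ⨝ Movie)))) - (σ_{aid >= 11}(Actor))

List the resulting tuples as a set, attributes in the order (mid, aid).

{(21, 30), (21, 9), (25, 30), (25, 9), (26, 19), (40, 19)}

Natural join on sname: {(Ivy, 1, 21), (Ivy, 1, 25), (Ivy, 30, 21), (Ivy, 30, 25), (Ivy, 9, 21), (Ivy, 9, 25), (Tai, 19, 26), (Tai, 19, 40)}
Selection aid != 1: {(Ivy, 30, 21), (Ivy, 30, 25), (Ivy, 9, 21), (Ivy, 9, 25), (Tai, 19, 26), (Tai, 19, 40)}
Keep only column(s) mid, aid: {(21, 30), (21, 9), (25, 30), (25, 9), (26, 19), (40, 19)}
Selection aid >= 11: {(38, 37), (9, 11)}
Taking the difference: {(21, 30), (21, 9), (25, 30), (25, 9), (26, 19), (40, 19)}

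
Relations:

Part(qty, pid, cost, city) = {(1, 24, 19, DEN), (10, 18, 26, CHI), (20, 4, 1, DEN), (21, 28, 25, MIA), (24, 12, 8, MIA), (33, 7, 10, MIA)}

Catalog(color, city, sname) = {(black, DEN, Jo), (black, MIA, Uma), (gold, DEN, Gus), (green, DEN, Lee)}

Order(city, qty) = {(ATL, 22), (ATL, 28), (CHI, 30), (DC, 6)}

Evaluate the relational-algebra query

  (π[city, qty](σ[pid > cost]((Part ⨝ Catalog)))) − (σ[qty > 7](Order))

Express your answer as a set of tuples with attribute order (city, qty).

{(DEN, 1), (DEN, 20), (MIA, 21), (MIA, 24)}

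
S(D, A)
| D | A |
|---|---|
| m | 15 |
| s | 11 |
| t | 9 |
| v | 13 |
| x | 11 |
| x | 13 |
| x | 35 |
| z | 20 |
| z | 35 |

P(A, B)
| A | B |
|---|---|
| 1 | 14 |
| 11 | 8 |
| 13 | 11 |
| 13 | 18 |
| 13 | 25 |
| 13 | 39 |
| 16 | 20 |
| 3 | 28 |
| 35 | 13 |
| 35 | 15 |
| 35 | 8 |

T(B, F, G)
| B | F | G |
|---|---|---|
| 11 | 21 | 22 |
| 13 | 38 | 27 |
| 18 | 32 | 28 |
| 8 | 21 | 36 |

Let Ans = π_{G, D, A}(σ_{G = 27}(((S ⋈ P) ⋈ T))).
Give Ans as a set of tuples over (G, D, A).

Natural join on A: {(s, 11, 8), (v, 13, 11), (v, 13, 18), (v, 13, 25), (v, 13, 39), (x, 11, 8), (x, 13, 11), (x, 13, 18), (x, 13, 25), (x, 13, 39), (x, 35, 13), (x, 35, 15), (x, 35, 8), (z, 35, 13), (z, 35, 15), (z, 35, 8)}
Natural join on B: {(s, 11, 8, 21, 36), (v, 13, 11, 21, 22), (v, 13, 18, 32, 28), (x, 11, 8, 21, 36), (x, 13, 11, 21, 22), (x, 13, 18, 32, 28), (x, 35, 13, 38, 27), (x, 35, 8, 21, 36), (z, 35, 13, 38, 27), (z, 35, 8, 21, 36)}
Filtering on G = 27 leaves {(x, 35, 13, 38, 27), (z, 35, 13, 38, 27)}.
Projecting to G, D, A: {(27, x, 35), (27, z, 35)}

{(27, x, 35), (27, z, 35)}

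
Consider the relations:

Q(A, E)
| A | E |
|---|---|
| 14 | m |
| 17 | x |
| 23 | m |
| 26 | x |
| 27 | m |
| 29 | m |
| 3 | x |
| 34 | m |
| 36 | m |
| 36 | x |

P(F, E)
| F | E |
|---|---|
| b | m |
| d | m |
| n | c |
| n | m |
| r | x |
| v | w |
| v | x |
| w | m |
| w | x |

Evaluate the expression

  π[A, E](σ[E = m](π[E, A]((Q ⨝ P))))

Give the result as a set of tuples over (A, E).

Q ⋈ P (natural join on E): {(14, m, b), (14, m, d), (14, m, n), (14, m, w), (17, x, r), (17, x, v), (17, x, w), (23, m, b), (23, m, d), (23, m, n), (23, m, w), (26, x, r), (26, x, v), (26, x, w), (27, m, b), (27, m, d), (27, m, n), (27, m, w), (29, m, b), (29, m, d), (29, m, n), (29, m, w), (3, x, r), (3, x, v), (3, x, w), (34, m, b), (34, m, d), (34, m, n), (34, m, w), (36, m, b), (36, m, d), (36, m, n), (36, m, w), (36, x, r), (36, x, v), (36, x, w)}
π_{E, A} gives {(m, 14), (m, 23), (m, 27), (m, 29), (m, 34), (m, 36), (x, 17), (x, 26), (x, 3), (x, 36)} (26 duplicate(s) eliminated).
Apply σ_{E = m}; surviving tuples: {(m, 14), (m, 23), (m, 27), (m, 29), (m, 34), (m, 36)}
π_{A, E} gives {(14, m), (23, m), (27, m), (29, m), (34, m), (36, m)}.

{(14, m), (23, m), (27, m), (29, m), (34, m), (36, m)}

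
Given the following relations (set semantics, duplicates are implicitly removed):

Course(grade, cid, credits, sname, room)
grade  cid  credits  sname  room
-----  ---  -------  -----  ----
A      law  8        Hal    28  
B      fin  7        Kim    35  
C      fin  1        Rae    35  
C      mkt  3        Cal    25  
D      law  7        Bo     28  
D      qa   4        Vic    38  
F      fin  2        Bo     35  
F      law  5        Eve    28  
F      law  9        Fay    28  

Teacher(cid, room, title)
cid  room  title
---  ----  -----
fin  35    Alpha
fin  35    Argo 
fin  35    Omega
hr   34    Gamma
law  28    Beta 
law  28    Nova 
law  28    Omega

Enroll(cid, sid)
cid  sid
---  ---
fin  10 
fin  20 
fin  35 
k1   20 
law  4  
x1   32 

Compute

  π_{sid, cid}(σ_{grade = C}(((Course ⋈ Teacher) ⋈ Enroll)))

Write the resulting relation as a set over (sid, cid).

{(10, fin), (20, fin), (35, fin)}

Course ⋈ Teacher (natural join on cid, room): {(A, law, 8, Hal, 28, Beta), (A, law, 8, Hal, 28, Nova), (A, law, 8, Hal, 28, Omega), (B, fin, 7, Kim, 35, Alpha), (B, fin, 7, Kim, 35, Argo), (B, fin, 7, Kim, 35, Omega), (C, fin, 1, Rae, 35, Alpha), (C, fin, 1, Rae, 35, Argo), (C, fin, 1, Rae, 35, Omega), (D, law, 7, Bo, 28, Beta), (D, law, 7, Bo, 28, Nova), (D, law, 7, Bo, 28, Omega), (F, fin, 2, Bo, 35, Alpha), (F, fin, 2, Bo, 35, Argo), (F, fin, 2, Bo, 35, Omega), (F, law, 5, Eve, 28, Beta), (F, law, 5, Eve, 28, Nova), (F, law, 5, Eve, 28, Omega), (F, law, 9, Fay, 28, Beta), (F, law, 9, Fay, 28, Nova), (F, law, 9, Fay, 28, Omega)}
(Course ⋈ Teacher) ⋈ Enroll (natural join on cid): {(A, law, 8, Hal, 28, Beta, 4), (A, law, 8, Hal, 28, Nova, 4), (A, law, 8, Hal, 28, Omega, 4), (B, fin, 7, Kim, 35, Alpha, 10), (B, fin, 7, Kim, 35, Alpha, 20), (B, fin, 7, Kim, 35, Alpha, 35), (B, fin, 7, Kim, 35, Argo, 10), (B, fin, 7, Kim, 35, Argo, 20), (B, fin, 7, Kim, 35, Argo, 35), (B, fin, 7, Kim, 35, Omega, 10), (B, fin, 7, Kim, 35, Omega, 20), (B, fin, 7, Kim, 35, Omega, 35), (C, fin, 1, Rae, 35, Alpha, 10), (C, fin, 1, Rae, 35, Alpha, 20), (C, fin, 1, Rae, 35, Alpha, 35), (C, fin, 1, Rae, 35, Argo, 10), (C, fin, 1, Rae, 35, Argo, 20), (C, fin, 1, Rae, 35, Argo, 35), (C, fin, 1, Rae, 35, Omega, 10), (C, fin, 1, Rae, 35, Omega, 20), (C, fin, 1, Rae, 35, Omega, 35), (D, law, 7, Bo, 28, Beta, 4), (D, law, 7, Bo, 28, Nova, 4), (D, law, 7, Bo, 28, Omega, 4), (F, fin, 2, Bo, 35, Alpha, 10), (F, fin, 2, Bo, 35, Alpha, 20), (F, fin, 2, Bo, 35, Alpha, 35), (F, fin, 2, Bo, 35, Argo, 10), (F, fin, 2, Bo, 35, Argo, 20), (F, fin, 2, Bo, 35, Argo, 35), (F, fin, 2, Bo, 35, Omega, 10), (F, fin, 2, Bo, 35, Omega, 20), (F, fin, 2, Bo, 35, Omega, 35), (F, law, 5, Eve, 28, Beta, 4), (F, law, 5, Eve, 28, Nova, 4), (F, law, 5, Eve, 28, Omega, 4), (F, law, 9, Fay, 28, Beta, 4), (F, law, 9, Fay, 28, Nova, 4), (F, law, 9, Fay, 28, Omega, 4)}
Filtering on grade = C leaves {(C, fin, 1, Rae, 35, Alpha, 10), (C, fin, 1, Rae, 35, Alpha, 20), (C, fin, 1, Rae, 35, Alpha, 35), (C, fin, 1, Rae, 35, Argo, 10), (C, fin, 1, Rae, 35, Argo, 20), (C, fin, 1, Rae, 35, Argo, 35), (C, fin, 1, Rae, 35, Omega, 10), (C, fin, 1, Rae, 35, Omega, 20), (C, fin, 1, Rae, 35, Omega, 35)}.
Keep only column(s) sid, cid (6 duplicate(s) eliminated): {(10, fin), (20, fin), (35, fin)}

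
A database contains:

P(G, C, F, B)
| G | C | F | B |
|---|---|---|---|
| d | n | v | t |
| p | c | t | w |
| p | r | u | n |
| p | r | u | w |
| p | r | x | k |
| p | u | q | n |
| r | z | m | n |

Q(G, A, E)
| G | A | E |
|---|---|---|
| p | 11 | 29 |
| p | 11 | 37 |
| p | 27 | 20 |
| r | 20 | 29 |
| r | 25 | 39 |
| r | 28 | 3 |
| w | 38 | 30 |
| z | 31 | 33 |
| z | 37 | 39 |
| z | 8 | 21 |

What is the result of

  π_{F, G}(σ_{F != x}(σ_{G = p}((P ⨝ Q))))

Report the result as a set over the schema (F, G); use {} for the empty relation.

{(q, p), (t, p), (u, p)}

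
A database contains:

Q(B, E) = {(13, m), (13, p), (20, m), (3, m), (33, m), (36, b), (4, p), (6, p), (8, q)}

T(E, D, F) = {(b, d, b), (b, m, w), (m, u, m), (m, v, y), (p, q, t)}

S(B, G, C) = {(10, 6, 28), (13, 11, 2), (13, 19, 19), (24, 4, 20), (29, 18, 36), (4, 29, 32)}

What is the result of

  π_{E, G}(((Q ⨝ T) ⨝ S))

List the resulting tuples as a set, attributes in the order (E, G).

{(m, 11), (m, 19), (p, 11), (p, 19), (p, 29)}

Q ⋈ T (natural join on E): {(13, m, u, m), (13, m, v, y), (13, p, q, t), (20, m, u, m), (20, m, v, y), (3, m, u, m), (3, m, v, y), (33, m, u, m), (33, m, v, y), (36, b, d, b), (36, b, m, w), (4, p, q, t), (6, p, q, t)}
(Q ⨝ T) ⋈ S (natural join on B): {(13, m, u, m, 11, 2), (13, m, u, m, 19, 19), (13, m, v, y, 11, 2), (13, m, v, y, 19, 19), (13, p, q, t, 11, 2), (13, p, q, t, 19, 19), (4, p, q, t, 29, 32)}
Projecting to E, G (2 duplicate(s) eliminated): {(m, 11), (m, 19), (p, 11), (p, 19), (p, 29)}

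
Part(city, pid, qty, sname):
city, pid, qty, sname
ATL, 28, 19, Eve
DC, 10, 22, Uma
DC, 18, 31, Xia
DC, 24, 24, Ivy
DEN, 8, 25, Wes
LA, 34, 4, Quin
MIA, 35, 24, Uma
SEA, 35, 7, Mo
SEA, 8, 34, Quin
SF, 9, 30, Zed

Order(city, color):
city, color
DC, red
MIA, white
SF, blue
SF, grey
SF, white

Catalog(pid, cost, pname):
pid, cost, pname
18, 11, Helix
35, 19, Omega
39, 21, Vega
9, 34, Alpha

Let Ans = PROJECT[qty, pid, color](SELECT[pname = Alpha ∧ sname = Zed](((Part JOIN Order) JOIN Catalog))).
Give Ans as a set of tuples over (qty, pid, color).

{(30, 9, blue), (30, 9, grey), (30, 9, white)}

Part ⋈ Order (natural join on city): {(DC, 10, 22, Uma, red), (DC, 18, 31, Xia, red), (DC, 24, 24, Ivy, red), (MIA, 35, 24, Uma, white), (SF, 9, 30, Zed, blue), (SF, 9, 30, Zed, grey), (SF, 9, 30, Zed, white)}
(Part JOIN Order) ⋈ Catalog (natural join on pid): {(DC, 18, 31, Xia, red, 11, Helix), (MIA, 35, 24, Uma, white, 19, Omega), (SF, 9, 30, Zed, blue, 34, Alpha), (SF, 9, 30, Zed, grey, 34, Alpha), (SF, 9, 30, Zed, white, 34, Alpha)}
Apply σ_{pname = Alpha ∧ sname = Zed}; surviving tuples: {(SF, 9, 30, Zed, blue, 34, Alpha), (SF, 9, 30, Zed, grey, 34, Alpha), (SF, 9, 30, Zed, white, 34, Alpha)}
Keep only column(s) qty, pid, color: {(30, 9, blue), (30, 9, grey), (30, 9, white)}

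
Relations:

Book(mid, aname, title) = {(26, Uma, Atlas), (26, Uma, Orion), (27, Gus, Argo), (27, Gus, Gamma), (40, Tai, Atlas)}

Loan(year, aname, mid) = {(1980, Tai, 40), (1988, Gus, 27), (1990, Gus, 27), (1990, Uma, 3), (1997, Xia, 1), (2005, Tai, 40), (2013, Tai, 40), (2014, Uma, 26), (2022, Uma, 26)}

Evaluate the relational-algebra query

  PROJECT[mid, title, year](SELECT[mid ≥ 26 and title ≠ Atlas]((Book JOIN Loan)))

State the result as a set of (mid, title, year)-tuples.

{(26, Orion, 2014), (26, Orion, 2022), (27, Argo, 1988), (27, Argo, 1990), (27, Gamma, 1988), (27, Gamma, 1990)}

Book ⋈ Loan (natural join on mid, aname): {(26, Uma, Atlas, 2014), (26, Uma, Atlas, 2022), (26, Uma, Orion, 2014), (26, Uma, Orion, 2022), (27, Gus, Argo, 1988), (27, Gus, Argo, 1990), (27, Gus, Gamma, 1988), (27, Gus, Gamma, 1990), (40, Tai, Atlas, 1980), (40, Tai, Atlas, 2005), (40, Tai, Atlas, 2013)}
Selection mid ≥ 26 and title ≠ Atlas: {(26, Uma, Orion, 2014), (26, Uma, Orion, 2022), (27, Gus, Argo, 1988), (27, Gus, Argo, 1990), (27, Gus, Gamma, 1988), (27, Gus, Gamma, 1990)}
Projecting to mid, title, year: {(26, Orion, 2014), (26, Orion, 2022), (27, Argo, 1988), (27, Argo, 1990), (27, Gamma, 1988), (27, Gamma, 1990)}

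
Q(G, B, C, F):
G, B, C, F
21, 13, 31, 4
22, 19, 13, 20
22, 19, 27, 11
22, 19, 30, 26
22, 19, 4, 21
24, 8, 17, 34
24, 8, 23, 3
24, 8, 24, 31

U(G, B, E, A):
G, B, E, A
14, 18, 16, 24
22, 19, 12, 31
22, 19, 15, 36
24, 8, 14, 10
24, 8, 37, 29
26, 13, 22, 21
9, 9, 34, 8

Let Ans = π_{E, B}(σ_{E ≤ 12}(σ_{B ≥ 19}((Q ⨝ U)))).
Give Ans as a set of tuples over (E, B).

{(12, 19)}

Natural join on G, B: {(22, 19, 13, 20, 12, 31), (22, 19, 13, 20, 15, 36), (22, 19, 27, 11, 12, 31), (22, 19, 27, 11, 15, 36), (22, 19, 30, 26, 12, 31), (22, 19, 30, 26, 15, 36), (22, 19, 4, 21, 12, 31), (22, 19, 4, 21, 15, 36), (24, 8, 17, 34, 14, 10), (24, 8, 17, 34, 37, 29), (24, 8, 23, 3, 14, 10), (24, 8, 23, 3, 37, 29), (24, 8, 24, 31, 14, 10), (24, 8, 24, 31, 37, 29)}
σ[B ≥ 19]: keep tuples satisfying B ≥ 19 → {(22, 19, 13, 20, 12, 31), (22, 19, 13, 20, 15, 36), (22, 19, 27, 11, 12, 31), (22, 19, 27, 11, 15, 36), (22, 19, 30, 26, 12, 31), (22, 19, 30, 26, 15, 36), (22, 19, 4, 21, 12, 31), (22, 19, 4, 21, 15, 36)}
σ[E ≤ 12]: keep tuples satisfying E ≤ 12 → {(22, 19, 13, 20, 12, 31), (22, 19, 27, 11, 12, 31), (22, 19, 30, 26, 12, 31), (22, 19, 4, 21, 12, 31)}
Keep only column(s) E, B (3 duplicate(s) eliminated): {(12, 19)}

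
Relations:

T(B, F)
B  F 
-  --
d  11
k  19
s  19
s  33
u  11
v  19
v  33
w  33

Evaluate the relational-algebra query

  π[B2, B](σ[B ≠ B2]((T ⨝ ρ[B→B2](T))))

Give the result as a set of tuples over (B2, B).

ρ[B→B2]: schema becomes (B2, F); tuples unchanged.
T ⋈ ρ[B→B2](T) (natural join on F): {(d, 11, d), (d, 11, u), (k, 19, k), (k, 19, s), (k, 19, v), (s, 19, k), (s, 19, s), (s, 19, v), (s, 33, s), (s, 33, v), (s, 33, w), (u, 11, d), (u, 11, u), (v, 19, k), (v, 19, s), (v, 19, v), (v, 33, s), (v, 33, v), (v, 33, w), (w, 33, s), (w, 33, v), (w, 33, w)}
σ[B ≠ B2]: keep tuples satisfying B ≠ B2 → {(d, 11, u), (k, 19, s), (k, 19, v), (s, 19, k), (s, 19, v), (s, 33, v), (s, 33, w), (u, 11, d), (v, 19, k), (v, 19, s), (v, 33, s), (v, 33, w), (w, 33, s), (w, 33, v)}
Projecting to B2, B (2 duplicate(s) eliminated): {(d, u), (k, s), (k, v), (s, k), (s, v), (s, w), (u, d), (v, k), (v, s), (v, w), (w, s), (w, v)}

{(d, u), (k, s), (k, v), (s, k), (s, v), (s, w), (u, d), (v, k), (v, s), (v, w), (w, s), (w, v)}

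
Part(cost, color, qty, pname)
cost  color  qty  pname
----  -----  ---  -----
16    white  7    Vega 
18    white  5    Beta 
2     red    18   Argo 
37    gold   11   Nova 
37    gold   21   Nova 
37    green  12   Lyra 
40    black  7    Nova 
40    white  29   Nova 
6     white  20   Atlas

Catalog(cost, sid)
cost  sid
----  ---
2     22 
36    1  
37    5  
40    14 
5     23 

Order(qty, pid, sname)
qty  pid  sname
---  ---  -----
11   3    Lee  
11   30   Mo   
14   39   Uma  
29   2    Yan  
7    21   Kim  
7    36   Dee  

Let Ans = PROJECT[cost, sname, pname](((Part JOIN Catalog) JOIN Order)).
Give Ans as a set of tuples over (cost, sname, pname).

{(37, Lee, Nova), (37, Mo, Nova), (40, Dee, Nova), (40, Kim, Nova), (40, Yan, Nova)}

Part ⋈ Catalog (natural join on cost): {(2, red, 18, Argo, 22), (37, gold, 11, Nova, 5), (37, gold, 21, Nova, 5), (37, green, 12, Lyra, 5), (40, black, 7, Nova, 14), (40, white, 29, Nova, 14)}
(Part JOIN Catalog) ⋈ Order (natural join on qty): {(37, gold, 11, Nova, 5, 3, Lee), (37, gold, 11, Nova, 5, 30, Mo), (40, black, 7, Nova, 14, 21, Kim), (40, black, 7, Nova, 14, 36, Dee), (40, white, 29, Nova, 14, 2, Yan)}
Projecting to cost, sname, pname: {(37, Lee, Nova), (37, Mo, Nova), (40, Dee, Nova), (40, Kim, Nova), (40, Yan, Nova)}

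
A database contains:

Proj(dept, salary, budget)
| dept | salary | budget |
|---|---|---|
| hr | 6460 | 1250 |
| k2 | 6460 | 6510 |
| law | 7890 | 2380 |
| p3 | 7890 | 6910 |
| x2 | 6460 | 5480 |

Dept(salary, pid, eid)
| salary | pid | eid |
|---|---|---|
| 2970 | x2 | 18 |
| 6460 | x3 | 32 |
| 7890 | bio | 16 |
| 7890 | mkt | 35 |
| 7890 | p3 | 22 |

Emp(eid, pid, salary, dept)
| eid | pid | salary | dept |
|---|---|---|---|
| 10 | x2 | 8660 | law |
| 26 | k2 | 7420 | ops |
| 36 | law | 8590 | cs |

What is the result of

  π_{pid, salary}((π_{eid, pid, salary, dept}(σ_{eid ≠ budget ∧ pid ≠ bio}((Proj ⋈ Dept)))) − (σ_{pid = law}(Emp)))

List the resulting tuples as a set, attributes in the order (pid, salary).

{(mkt, 7890), (p3, 7890), (x3, 6460)}

Natural join on salary: {(hr, 6460, 1250, x3, 32), (k2, 6460, 6510, x3, 32), (law, 7890, 2380, bio, 16), (law, 7890, 2380, mkt, 35), (law, 7890, 2380, p3, 22), (p3, 7890, 6910, bio, 16), (p3, 7890, 6910, mkt, 35), (p3, 7890, 6910, p3, 22), (x2, 6460, 5480, x3, 32)}
Apply σ_{eid ≠ budget ∧ pid ≠ bio}; surviving tuples: {(hr, 6460, 1250, x3, 32), (k2, 6460, 6510, x3, 32), (law, 7890, 2380, mkt, 35), (law, 7890, 2380, p3, 22), (p3, 7890, 6910, mkt, 35), (p3, 7890, 6910, p3, 22), (x2, 6460, 5480, x3, 32)}
Keep only column(s) eid, pid, salary, dept: {(22, p3, 7890, law), (22, p3, 7890, p3), (32, x3, 6460, hr), (32, x3, 6460, k2), (32, x3, 6460, x2), (35, mkt, 7890, law), (35, mkt, 7890, p3)}
Apply σ_{pid = law}; surviving tuples: {(36, law, 8590, cs)}
Set difference of the two operands is {(22, p3, 7890, law), (22, p3, 7890, p3), (32, x3, 6460, hr), (32, x3, 6460, k2), (32, x3, 6460, x2), (35, mkt, 7890, law), (35, mkt, 7890, p3)}.
Keep only column(s) pid, salary (4 duplicate(s) eliminated): {(mkt, 7890), (p3, 7890), (x3, 6460)}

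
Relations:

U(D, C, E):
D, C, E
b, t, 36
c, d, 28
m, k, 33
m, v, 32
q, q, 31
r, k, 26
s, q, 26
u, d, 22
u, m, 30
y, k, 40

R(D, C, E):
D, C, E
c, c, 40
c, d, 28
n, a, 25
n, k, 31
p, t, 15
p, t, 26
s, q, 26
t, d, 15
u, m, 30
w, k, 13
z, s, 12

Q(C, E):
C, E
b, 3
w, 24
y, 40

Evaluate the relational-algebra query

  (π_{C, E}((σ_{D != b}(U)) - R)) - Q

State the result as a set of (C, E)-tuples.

σ[D != b]: keep tuples satisfying D != b → {(c, d, 28), (m, k, 33), (m, v, 32), (q, q, 31), (r, k, 26), (s, q, 26), (u, d, 22), (u, m, 30), (y, k, 40)}
Taking the difference: {(m, k, 33), (m, v, 32), (q, q, 31), (r, k, 26), (u, d, 22), (y, k, 40)}
π[C, E]: project onto (C, E) → {(d, 22), (k, 26), (k, 33), (k, 40), (q, 31), (v, 32)}
Taking the difference: {(d, 22), (k, 26), (k, 33), (k, 40), (q, 31), (v, 32)}

{(d, 22), (k, 26), (k, 33), (k, 40), (q, 31), (v, 32)}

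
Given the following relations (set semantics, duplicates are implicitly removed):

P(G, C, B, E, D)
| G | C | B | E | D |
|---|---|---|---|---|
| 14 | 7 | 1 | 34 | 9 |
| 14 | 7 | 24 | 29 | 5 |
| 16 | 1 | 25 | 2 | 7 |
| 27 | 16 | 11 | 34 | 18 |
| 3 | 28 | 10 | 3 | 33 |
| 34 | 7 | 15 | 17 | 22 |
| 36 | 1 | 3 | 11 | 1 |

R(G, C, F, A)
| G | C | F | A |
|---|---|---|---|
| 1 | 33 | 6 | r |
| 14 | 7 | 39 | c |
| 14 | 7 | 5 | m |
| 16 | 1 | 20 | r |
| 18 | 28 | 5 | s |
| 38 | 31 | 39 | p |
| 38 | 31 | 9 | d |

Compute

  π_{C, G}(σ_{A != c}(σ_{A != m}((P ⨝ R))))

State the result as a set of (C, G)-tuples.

Joining P and R on G, C yields {(14, 7, 1, 34, 9, 39, c), (14, 7, 1, 34, 9, 5, m), (14, 7, 24, 29, 5, 39, c), (14, 7, 24, 29, 5, 5, m), (16, 1, 25, 2, 7, 20, r)}.
σ[A != m]: keep tuples satisfying A != m → {(14, 7, 1, 34, 9, 39, c), (14, 7, 24, 29, 5, 39, c), (16, 1, 25, 2, 7, 20, r)}
σ[A != c]: keep tuples satisfying A != c → {(16, 1, 25, 2, 7, 20, r)}
π_{C, G} gives {(1, 16)}.

{(1, 16)}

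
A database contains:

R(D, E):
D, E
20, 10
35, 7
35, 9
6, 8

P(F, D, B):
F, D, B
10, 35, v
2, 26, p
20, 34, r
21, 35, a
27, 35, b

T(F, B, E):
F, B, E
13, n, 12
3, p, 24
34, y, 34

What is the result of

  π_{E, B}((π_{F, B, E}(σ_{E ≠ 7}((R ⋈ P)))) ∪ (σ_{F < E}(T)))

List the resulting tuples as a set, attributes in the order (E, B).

{(24, p), (9, a), (9, b), (9, v)}

Joining R and P on D yields {(35, 7, 10, v), (35, 7, 21, a), (35, 7, 27, b), (35, 9, 10, v), (35, 9, 21, a), (35, 9, 27, b)}.
Apply σ_{E ≠ 7}; surviving tuples: {(35, 9, 10, v), (35, 9, 21, a), (35, 9, 27, b)}
π[F, B, E]: project onto (F, B, E) → {(10, v, 9), (21, a, 9), (27, b, 9)}
Apply σ_{F < E}; surviving tuples: {(3, p, 24)}
Union: {(10, v, 9), (21, a, 9), (27, b, 9)} with {(3, p, 24)} → {(10, v, 9), (21, a, 9), (27, b, 9), (3, p, 24)}
π[E, B]: project onto (E, B) → {(24, p), (9, a), (9, b), (9, v)}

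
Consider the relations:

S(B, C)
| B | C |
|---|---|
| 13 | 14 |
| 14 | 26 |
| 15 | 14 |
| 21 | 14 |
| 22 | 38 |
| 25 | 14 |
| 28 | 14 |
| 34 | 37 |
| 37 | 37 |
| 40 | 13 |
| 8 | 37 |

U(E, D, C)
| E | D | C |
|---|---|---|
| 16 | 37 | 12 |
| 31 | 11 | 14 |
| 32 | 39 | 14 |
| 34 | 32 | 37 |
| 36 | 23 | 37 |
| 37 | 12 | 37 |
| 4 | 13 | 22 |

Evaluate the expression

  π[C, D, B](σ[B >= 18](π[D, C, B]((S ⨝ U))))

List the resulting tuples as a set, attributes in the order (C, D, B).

Joining S and U on C yields {(13, 14, 31, 11), (13, 14, 32, 39), (15, 14, 31, 11), (15, 14, 32, 39), (21, 14, 31, 11), (21, 14, 32, 39), (25, 14, 31, 11), (25, 14, 32, 39), (28, 14, 31, 11), (28, 14, 32, 39), (34, 37, 34, 32), (34, 37, 36, 23), (34, 37, 37, 12), (37, 37, 34, 32), (37, 37, 36, 23), (37, 37, 37, 12), (8, 37, 34, 32), (8, 37, 36, 23), (8, 37, 37, 12)}.
π_{D, C, B} gives {(11, 14, 13), (11, 14, 15), (11, 14, 21), (11, 14, 25), (11, 14, 28), (12, 37, 34), (12, 37, 37), (12, 37, 8), (23, 37, 34), (23, 37, 37), (23, 37, 8), (32, 37, 34), (32, 37, 37), (32, 37, 8), (39, 14, 13), (39, 14, 15), (39, 14, 21), (39, 14, 25), (39, 14, 28)}.
σ[B >= 18]: keep tuples satisfying B >= 18 → {(11, 14, 21), (11, 14, 25), (11, 14, 28), (12, 37, 34), (12, 37, 37), (23, 37, 34), (23, 37, 37), (32, 37, 34), (32, 37, 37), (39, 14, 21), (39, 14, 25), (39, 14, 28)}
π_{C, D, B} gives {(14, 11, 21), (14, 11, 25), (14, 11, 28), (14, 39, 21), (14, 39, 25), (14, 39, 28), (37, 12, 34), (37, 12, 37), (37, 23, 34), (37, 23, 37), (37, 32, 34), (37, 32, 37)}.

{(14, 11, 21), (14, 11, 25), (14, 11, 28), (14, 39, 21), (14, 39, 25), (14, 39, 28), (37, 12, 34), (37, 12, 37), (37, 23, 34), (37, 23, 37), (37, 32, 34), (37, 32, 37)}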